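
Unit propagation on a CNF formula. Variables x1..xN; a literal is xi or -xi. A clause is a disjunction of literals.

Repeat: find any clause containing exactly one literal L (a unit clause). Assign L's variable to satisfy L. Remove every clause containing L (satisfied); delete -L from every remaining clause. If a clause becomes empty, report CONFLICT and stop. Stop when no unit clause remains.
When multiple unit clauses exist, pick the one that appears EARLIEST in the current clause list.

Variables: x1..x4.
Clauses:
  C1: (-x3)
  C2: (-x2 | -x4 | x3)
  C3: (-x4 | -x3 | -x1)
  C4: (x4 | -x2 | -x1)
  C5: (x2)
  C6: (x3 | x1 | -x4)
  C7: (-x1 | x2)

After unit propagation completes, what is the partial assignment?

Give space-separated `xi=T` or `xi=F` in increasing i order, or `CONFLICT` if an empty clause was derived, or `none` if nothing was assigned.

unit clause [-3] forces x3=F; simplify:
  drop 3 from [-2, -4, 3] -> [-2, -4]
  drop 3 from [3, 1, -4] -> [1, -4]
  satisfied 2 clause(s); 5 remain; assigned so far: [3]
unit clause [2] forces x2=T; simplify:
  drop -2 from [-2, -4] -> [-4]
  drop -2 from [4, -2, -1] -> [4, -1]
  satisfied 2 clause(s); 3 remain; assigned so far: [2, 3]
unit clause [-4] forces x4=F; simplify:
  drop 4 from [4, -1] -> [-1]
  satisfied 2 clause(s); 1 remain; assigned so far: [2, 3, 4]
unit clause [-1] forces x1=F; simplify:
  satisfied 1 clause(s); 0 remain; assigned so far: [1, 2, 3, 4]

Answer: x1=F x2=T x3=F x4=F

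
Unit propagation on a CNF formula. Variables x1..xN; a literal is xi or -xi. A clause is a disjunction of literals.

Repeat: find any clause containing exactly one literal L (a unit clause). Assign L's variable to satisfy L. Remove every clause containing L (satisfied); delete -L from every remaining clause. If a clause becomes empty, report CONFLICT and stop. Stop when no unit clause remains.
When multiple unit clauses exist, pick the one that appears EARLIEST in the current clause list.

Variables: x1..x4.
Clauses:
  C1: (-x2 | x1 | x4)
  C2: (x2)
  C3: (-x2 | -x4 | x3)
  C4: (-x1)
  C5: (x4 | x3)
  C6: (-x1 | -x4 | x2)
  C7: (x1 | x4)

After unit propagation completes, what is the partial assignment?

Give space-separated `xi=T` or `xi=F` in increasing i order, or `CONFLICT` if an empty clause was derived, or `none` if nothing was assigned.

unit clause [2] forces x2=T; simplify:
  drop -2 from [-2, 1, 4] -> [1, 4]
  drop -2 from [-2, -4, 3] -> [-4, 3]
  satisfied 2 clause(s); 5 remain; assigned so far: [2]
unit clause [-1] forces x1=F; simplify:
  drop 1 from [1, 4] -> [4]
  drop 1 from [1, 4] -> [4]
  satisfied 1 clause(s); 4 remain; assigned so far: [1, 2]
unit clause [4] forces x4=T; simplify:
  drop -4 from [-4, 3] -> [3]
  satisfied 3 clause(s); 1 remain; assigned so far: [1, 2, 4]
unit clause [3] forces x3=T; simplify:
  satisfied 1 clause(s); 0 remain; assigned so far: [1, 2, 3, 4]

Answer: x1=F x2=T x3=T x4=T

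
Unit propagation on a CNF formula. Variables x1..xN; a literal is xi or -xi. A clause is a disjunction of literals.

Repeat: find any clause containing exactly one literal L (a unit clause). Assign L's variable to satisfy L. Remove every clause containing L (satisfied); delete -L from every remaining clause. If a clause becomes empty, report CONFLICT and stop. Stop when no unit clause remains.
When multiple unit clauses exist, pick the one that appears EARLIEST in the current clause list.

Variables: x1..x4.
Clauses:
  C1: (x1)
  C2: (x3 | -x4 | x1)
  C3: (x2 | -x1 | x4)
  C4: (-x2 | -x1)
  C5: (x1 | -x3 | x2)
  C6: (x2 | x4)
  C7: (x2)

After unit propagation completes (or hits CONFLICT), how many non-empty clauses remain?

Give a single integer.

Answer: 2

Derivation:
unit clause [1] forces x1=T; simplify:
  drop -1 from [2, -1, 4] -> [2, 4]
  drop -1 from [-2, -1] -> [-2]
  satisfied 3 clause(s); 4 remain; assigned so far: [1]
unit clause [-2] forces x2=F; simplify:
  drop 2 from [2, 4] -> [4]
  drop 2 from [2, 4] -> [4]
  drop 2 from [2] -> [] (empty!)
  satisfied 1 clause(s); 3 remain; assigned so far: [1, 2]
CONFLICT (empty clause)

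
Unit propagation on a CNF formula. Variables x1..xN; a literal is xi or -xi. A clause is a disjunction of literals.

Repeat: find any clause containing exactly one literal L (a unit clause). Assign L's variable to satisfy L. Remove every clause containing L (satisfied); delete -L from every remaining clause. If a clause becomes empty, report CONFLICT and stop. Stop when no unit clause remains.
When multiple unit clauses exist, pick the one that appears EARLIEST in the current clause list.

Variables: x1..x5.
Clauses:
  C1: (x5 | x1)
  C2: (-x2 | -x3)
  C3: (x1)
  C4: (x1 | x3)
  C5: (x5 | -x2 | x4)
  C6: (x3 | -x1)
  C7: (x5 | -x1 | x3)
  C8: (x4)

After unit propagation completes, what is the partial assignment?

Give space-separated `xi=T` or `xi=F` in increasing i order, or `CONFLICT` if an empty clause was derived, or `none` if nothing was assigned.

Answer: x1=T x2=F x3=T x4=T

Derivation:
unit clause [1] forces x1=T; simplify:
  drop -1 from [3, -1] -> [3]
  drop -1 from [5, -1, 3] -> [5, 3]
  satisfied 3 clause(s); 5 remain; assigned so far: [1]
unit clause [3] forces x3=T; simplify:
  drop -3 from [-2, -3] -> [-2]
  satisfied 2 clause(s); 3 remain; assigned so far: [1, 3]
unit clause [-2] forces x2=F; simplify:
  satisfied 2 clause(s); 1 remain; assigned so far: [1, 2, 3]
unit clause [4] forces x4=T; simplify:
  satisfied 1 clause(s); 0 remain; assigned so far: [1, 2, 3, 4]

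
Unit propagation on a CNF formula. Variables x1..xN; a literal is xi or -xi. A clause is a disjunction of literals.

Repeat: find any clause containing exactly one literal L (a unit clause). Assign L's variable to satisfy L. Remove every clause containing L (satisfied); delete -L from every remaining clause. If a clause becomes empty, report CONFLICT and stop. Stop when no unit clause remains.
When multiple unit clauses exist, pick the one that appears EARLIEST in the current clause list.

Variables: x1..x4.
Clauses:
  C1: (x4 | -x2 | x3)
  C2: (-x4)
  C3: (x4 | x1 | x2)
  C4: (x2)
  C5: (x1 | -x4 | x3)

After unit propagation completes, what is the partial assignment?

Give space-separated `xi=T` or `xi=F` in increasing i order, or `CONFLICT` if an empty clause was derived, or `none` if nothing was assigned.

Answer: x2=T x3=T x4=F

Derivation:
unit clause [-4] forces x4=F; simplify:
  drop 4 from [4, -2, 3] -> [-2, 3]
  drop 4 from [4, 1, 2] -> [1, 2]
  satisfied 2 clause(s); 3 remain; assigned so far: [4]
unit clause [2] forces x2=T; simplify:
  drop -2 from [-2, 3] -> [3]
  satisfied 2 clause(s); 1 remain; assigned so far: [2, 4]
unit clause [3] forces x3=T; simplify:
  satisfied 1 clause(s); 0 remain; assigned so far: [2, 3, 4]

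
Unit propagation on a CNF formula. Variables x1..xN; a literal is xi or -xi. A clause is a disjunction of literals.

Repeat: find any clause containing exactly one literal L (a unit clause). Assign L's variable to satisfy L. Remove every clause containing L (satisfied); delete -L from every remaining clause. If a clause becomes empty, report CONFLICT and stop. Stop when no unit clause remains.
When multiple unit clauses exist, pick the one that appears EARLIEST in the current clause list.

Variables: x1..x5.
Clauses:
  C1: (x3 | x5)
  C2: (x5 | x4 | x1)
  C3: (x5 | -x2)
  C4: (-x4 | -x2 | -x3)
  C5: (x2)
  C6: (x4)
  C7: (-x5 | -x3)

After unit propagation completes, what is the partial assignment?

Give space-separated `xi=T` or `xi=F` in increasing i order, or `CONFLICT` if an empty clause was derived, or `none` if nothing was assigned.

Answer: x2=T x3=F x4=T x5=T

Derivation:
unit clause [2] forces x2=T; simplify:
  drop -2 from [5, -2] -> [5]
  drop -2 from [-4, -2, -3] -> [-4, -3]
  satisfied 1 clause(s); 6 remain; assigned so far: [2]
unit clause [5] forces x5=T; simplify:
  drop -5 from [-5, -3] -> [-3]
  satisfied 3 clause(s); 3 remain; assigned so far: [2, 5]
unit clause [4] forces x4=T; simplify:
  drop -4 from [-4, -3] -> [-3]
  satisfied 1 clause(s); 2 remain; assigned so far: [2, 4, 5]
unit clause [-3] forces x3=F; simplify:
  satisfied 2 clause(s); 0 remain; assigned so far: [2, 3, 4, 5]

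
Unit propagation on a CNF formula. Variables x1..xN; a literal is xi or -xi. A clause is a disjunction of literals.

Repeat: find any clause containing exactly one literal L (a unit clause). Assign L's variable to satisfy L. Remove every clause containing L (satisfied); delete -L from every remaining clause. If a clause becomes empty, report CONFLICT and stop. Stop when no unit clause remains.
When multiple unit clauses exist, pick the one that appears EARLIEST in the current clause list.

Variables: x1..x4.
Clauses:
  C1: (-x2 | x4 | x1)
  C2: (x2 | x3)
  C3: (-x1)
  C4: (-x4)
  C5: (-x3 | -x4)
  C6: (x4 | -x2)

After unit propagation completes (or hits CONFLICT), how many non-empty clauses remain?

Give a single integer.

Answer: 0

Derivation:
unit clause [-1] forces x1=F; simplify:
  drop 1 from [-2, 4, 1] -> [-2, 4]
  satisfied 1 clause(s); 5 remain; assigned so far: [1]
unit clause [-4] forces x4=F; simplify:
  drop 4 from [-2, 4] -> [-2]
  drop 4 from [4, -2] -> [-2]
  satisfied 2 clause(s); 3 remain; assigned so far: [1, 4]
unit clause [-2] forces x2=F; simplify:
  drop 2 from [2, 3] -> [3]
  satisfied 2 clause(s); 1 remain; assigned so far: [1, 2, 4]
unit clause [3] forces x3=T; simplify:
  satisfied 1 clause(s); 0 remain; assigned so far: [1, 2, 3, 4]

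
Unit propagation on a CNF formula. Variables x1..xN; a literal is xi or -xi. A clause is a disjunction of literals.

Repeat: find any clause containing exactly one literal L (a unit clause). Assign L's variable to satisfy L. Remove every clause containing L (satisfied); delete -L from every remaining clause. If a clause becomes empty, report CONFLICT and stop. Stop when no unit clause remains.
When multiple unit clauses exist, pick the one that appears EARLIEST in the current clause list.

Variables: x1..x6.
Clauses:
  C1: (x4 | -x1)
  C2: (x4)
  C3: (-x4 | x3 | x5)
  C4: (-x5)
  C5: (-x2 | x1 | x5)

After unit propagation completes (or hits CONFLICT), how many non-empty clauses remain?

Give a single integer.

unit clause [4] forces x4=T; simplify:
  drop -4 from [-4, 3, 5] -> [3, 5]
  satisfied 2 clause(s); 3 remain; assigned so far: [4]
unit clause [-5] forces x5=F; simplify:
  drop 5 from [3, 5] -> [3]
  drop 5 from [-2, 1, 5] -> [-2, 1]
  satisfied 1 clause(s); 2 remain; assigned so far: [4, 5]
unit clause [3] forces x3=T; simplify:
  satisfied 1 clause(s); 1 remain; assigned so far: [3, 4, 5]

Answer: 1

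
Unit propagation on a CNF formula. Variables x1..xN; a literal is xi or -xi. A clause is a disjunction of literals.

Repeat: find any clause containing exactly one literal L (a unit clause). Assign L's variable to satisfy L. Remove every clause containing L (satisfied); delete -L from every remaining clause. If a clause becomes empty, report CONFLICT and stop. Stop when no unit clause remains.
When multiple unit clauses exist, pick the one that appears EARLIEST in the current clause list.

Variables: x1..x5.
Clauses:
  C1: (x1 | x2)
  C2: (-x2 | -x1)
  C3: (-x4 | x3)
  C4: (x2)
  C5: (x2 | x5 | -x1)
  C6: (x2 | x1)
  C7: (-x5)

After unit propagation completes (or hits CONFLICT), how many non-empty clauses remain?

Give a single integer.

unit clause [2] forces x2=T; simplify:
  drop -2 from [-2, -1] -> [-1]
  satisfied 4 clause(s); 3 remain; assigned so far: [2]
unit clause [-1] forces x1=F; simplify:
  satisfied 1 clause(s); 2 remain; assigned so far: [1, 2]
unit clause [-5] forces x5=F; simplify:
  satisfied 1 clause(s); 1 remain; assigned so far: [1, 2, 5]

Answer: 1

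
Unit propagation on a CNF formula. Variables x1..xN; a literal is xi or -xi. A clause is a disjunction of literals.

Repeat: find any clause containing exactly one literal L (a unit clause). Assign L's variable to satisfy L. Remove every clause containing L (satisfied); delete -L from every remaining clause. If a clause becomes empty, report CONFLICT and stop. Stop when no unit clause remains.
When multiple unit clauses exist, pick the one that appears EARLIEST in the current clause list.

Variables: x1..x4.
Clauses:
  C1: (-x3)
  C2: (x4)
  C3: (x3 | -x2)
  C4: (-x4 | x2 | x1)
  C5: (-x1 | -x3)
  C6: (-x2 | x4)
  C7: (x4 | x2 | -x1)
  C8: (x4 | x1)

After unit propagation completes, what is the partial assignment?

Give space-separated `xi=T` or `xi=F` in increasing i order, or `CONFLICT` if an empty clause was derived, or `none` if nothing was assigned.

Answer: x1=T x2=F x3=F x4=T

Derivation:
unit clause [-3] forces x3=F; simplify:
  drop 3 from [3, -2] -> [-2]
  satisfied 2 clause(s); 6 remain; assigned so far: [3]
unit clause [4] forces x4=T; simplify:
  drop -4 from [-4, 2, 1] -> [2, 1]
  satisfied 4 clause(s); 2 remain; assigned so far: [3, 4]
unit clause [-2] forces x2=F; simplify:
  drop 2 from [2, 1] -> [1]
  satisfied 1 clause(s); 1 remain; assigned so far: [2, 3, 4]
unit clause [1] forces x1=T; simplify:
  satisfied 1 clause(s); 0 remain; assigned so far: [1, 2, 3, 4]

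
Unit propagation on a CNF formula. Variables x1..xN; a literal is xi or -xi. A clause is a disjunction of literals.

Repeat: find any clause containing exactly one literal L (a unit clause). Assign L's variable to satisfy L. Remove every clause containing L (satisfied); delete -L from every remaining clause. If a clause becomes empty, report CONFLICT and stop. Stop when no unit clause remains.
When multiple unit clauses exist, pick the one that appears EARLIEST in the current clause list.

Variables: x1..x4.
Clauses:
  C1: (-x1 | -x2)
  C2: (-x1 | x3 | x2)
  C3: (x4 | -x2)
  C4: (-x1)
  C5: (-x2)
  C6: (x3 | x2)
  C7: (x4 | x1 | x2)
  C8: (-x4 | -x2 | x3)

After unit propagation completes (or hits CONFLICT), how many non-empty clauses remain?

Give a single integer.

unit clause [-1] forces x1=F; simplify:
  drop 1 from [4, 1, 2] -> [4, 2]
  satisfied 3 clause(s); 5 remain; assigned so far: [1]
unit clause [-2] forces x2=F; simplify:
  drop 2 from [3, 2] -> [3]
  drop 2 from [4, 2] -> [4]
  satisfied 3 clause(s); 2 remain; assigned so far: [1, 2]
unit clause [3] forces x3=T; simplify:
  satisfied 1 clause(s); 1 remain; assigned so far: [1, 2, 3]
unit clause [4] forces x4=T; simplify:
  satisfied 1 clause(s); 0 remain; assigned so far: [1, 2, 3, 4]

Answer: 0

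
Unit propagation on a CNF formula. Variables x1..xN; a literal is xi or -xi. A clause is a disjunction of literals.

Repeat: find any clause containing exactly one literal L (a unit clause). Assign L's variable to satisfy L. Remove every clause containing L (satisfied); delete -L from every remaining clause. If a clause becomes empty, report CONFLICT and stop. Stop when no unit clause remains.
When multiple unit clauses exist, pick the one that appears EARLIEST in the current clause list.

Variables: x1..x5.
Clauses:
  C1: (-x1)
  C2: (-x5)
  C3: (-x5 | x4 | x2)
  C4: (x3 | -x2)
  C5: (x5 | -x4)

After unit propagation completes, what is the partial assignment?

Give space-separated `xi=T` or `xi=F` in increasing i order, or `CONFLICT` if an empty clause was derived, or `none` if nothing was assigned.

unit clause [-1] forces x1=F; simplify:
  satisfied 1 clause(s); 4 remain; assigned so far: [1]
unit clause [-5] forces x5=F; simplify:
  drop 5 from [5, -4] -> [-4]
  satisfied 2 clause(s); 2 remain; assigned so far: [1, 5]
unit clause [-4] forces x4=F; simplify:
  satisfied 1 clause(s); 1 remain; assigned so far: [1, 4, 5]

Answer: x1=F x4=F x5=F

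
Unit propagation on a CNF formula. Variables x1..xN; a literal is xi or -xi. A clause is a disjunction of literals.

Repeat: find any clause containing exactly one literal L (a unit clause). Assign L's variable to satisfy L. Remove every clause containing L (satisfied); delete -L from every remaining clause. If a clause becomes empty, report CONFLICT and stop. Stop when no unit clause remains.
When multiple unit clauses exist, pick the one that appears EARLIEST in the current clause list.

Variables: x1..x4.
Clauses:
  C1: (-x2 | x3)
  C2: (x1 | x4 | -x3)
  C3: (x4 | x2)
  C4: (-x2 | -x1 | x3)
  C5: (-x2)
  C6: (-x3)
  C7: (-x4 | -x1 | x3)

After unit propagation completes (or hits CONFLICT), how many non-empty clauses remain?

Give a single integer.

Answer: 0

Derivation:
unit clause [-2] forces x2=F; simplify:
  drop 2 from [4, 2] -> [4]
  satisfied 3 clause(s); 4 remain; assigned so far: [2]
unit clause [4] forces x4=T; simplify:
  drop -4 from [-4, -1, 3] -> [-1, 3]
  satisfied 2 clause(s); 2 remain; assigned so far: [2, 4]
unit clause [-3] forces x3=F; simplify:
  drop 3 from [-1, 3] -> [-1]
  satisfied 1 clause(s); 1 remain; assigned so far: [2, 3, 4]
unit clause [-1] forces x1=F; simplify:
  satisfied 1 clause(s); 0 remain; assigned so far: [1, 2, 3, 4]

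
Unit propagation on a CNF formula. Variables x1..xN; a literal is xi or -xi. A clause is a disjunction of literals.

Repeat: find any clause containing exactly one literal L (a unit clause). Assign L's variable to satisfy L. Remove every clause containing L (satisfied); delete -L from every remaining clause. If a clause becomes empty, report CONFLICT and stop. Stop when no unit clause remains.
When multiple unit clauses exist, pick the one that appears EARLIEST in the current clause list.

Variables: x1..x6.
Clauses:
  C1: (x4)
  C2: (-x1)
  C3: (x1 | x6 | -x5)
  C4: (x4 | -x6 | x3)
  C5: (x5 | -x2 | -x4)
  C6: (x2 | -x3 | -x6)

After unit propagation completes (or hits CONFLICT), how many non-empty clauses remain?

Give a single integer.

unit clause [4] forces x4=T; simplify:
  drop -4 from [5, -2, -4] -> [5, -2]
  satisfied 2 clause(s); 4 remain; assigned so far: [4]
unit clause [-1] forces x1=F; simplify:
  drop 1 from [1, 6, -5] -> [6, -5]
  satisfied 1 clause(s); 3 remain; assigned so far: [1, 4]

Answer: 3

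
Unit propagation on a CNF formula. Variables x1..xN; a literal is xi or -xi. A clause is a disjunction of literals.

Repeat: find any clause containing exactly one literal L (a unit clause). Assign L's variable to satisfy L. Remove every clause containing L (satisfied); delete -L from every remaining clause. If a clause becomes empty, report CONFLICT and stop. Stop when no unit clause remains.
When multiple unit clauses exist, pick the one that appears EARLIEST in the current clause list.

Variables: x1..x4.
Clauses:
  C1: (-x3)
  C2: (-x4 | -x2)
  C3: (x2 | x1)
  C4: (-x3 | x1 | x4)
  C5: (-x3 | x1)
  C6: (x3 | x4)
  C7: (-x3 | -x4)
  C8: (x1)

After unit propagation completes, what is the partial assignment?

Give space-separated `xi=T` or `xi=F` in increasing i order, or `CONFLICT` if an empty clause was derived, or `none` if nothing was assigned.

unit clause [-3] forces x3=F; simplify:
  drop 3 from [3, 4] -> [4]
  satisfied 4 clause(s); 4 remain; assigned so far: [3]
unit clause [4] forces x4=T; simplify:
  drop -4 from [-4, -2] -> [-2]
  satisfied 1 clause(s); 3 remain; assigned so far: [3, 4]
unit clause [-2] forces x2=F; simplify:
  drop 2 from [2, 1] -> [1]
  satisfied 1 clause(s); 2 remain; assigned so far: [2, 3, 4]
unit clause [1] forces x1=T; simplify:
  satisfied 2 clause(s); 0 remain; assigned so far: [1, 2, 3, 4]

Answer: x1=T x2=F x3=F x4=T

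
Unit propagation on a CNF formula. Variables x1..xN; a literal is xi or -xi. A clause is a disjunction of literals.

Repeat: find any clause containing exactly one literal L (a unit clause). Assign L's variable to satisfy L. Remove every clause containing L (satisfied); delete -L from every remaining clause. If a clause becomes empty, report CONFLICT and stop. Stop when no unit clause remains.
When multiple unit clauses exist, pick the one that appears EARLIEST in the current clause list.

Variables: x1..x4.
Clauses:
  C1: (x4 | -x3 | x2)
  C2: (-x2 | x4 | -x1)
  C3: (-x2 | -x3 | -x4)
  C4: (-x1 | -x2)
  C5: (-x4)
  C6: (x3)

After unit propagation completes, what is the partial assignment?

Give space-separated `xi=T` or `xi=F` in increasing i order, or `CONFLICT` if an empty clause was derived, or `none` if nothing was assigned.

Answer: x1=F x2=T x3=T x4=F

Derivation:
unit clause [-4] forces x4=F; simplify:
  drop 4 from [4, -3, 2] -> [-3, 2]
  drop 4 from [-2, 4, -1] -> [-2, -1]
  satisfied 2 clause(s); 4 remain; assigned so far: [4]
unit clause [3] forces x3=T; simplify:
  drop -3 from [-3, 2] -> [2]
  satisfied 1 clause(s); 3 remain; assigned so far: [3, 4]
unit clause [2] forces x2=T; simplify:
  drop -2 from [-2, -1] -> [-1]
  drop -2 from [-1, -2] -> [-1]
  satisfied 1 clause(s); 2 remain; assigned so far: [2, 3, 4]
unit clause [-1] forces x1=F; simplify:
  satisfied 2 clause(s); 0 remain; assigned so far: [1, 2, 3, 4]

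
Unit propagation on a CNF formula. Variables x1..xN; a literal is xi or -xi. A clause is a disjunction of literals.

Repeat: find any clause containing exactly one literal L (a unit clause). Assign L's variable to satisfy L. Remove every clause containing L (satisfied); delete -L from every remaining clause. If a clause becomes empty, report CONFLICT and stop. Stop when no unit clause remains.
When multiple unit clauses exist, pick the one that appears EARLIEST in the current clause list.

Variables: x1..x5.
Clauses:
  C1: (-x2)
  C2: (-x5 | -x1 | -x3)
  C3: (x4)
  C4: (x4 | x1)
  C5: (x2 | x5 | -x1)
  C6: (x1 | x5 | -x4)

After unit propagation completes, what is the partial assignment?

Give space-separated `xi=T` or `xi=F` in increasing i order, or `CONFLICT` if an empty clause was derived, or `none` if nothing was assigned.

Answer: x2=F x4=T

Derivation:
unit clause [-2] forces x2=F; simplify:
  drop 2 from [2, 5, -1] -> [5, -1]
  satisfied 1 clause(s); 5 remain; assigned so far: [2]
unit clause [4] forces x4=T; simplify:
  drop -4 from [1, 5, -4] -> [1, 5]
  satisfied 2 clause(s); 3 remain; assigned so far: [2, 4]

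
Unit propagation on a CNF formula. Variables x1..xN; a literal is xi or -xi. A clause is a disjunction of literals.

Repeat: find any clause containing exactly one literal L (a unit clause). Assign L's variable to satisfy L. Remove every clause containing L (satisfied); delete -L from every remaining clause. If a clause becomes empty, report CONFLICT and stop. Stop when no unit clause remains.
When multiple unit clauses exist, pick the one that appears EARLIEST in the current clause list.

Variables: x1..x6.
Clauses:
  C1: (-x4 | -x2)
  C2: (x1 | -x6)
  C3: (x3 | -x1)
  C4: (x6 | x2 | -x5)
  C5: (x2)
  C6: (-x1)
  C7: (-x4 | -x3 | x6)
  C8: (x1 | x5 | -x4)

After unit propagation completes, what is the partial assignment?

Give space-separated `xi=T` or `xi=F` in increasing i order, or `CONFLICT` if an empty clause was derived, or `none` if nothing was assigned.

unit clause [2] forces x2=T; simplify:
  drop -2 from [-4, -2] -> [-4]
  satisfied 2 clause(s); 6 remain; assigned so far: [2]
unit clause [-4] forces x4=F; simplify:
  satisfied 3 clause(s); 3 remain; assigned so far: [2, 4]
unit clause [-1] forces x1=F; simplify:
  drop 1 from [1, -6] -> [-6]
  satisfied 2 clause(s); 1 remain; assigned so far: [1, 2, 4]
unit clause [-6] forces x6=F; simplify:
  satisfied 1 clause(s); 0 remain; assigned so far: [1, 2, 4, 6]

Answer: x1=F x2=T x4=F x6=F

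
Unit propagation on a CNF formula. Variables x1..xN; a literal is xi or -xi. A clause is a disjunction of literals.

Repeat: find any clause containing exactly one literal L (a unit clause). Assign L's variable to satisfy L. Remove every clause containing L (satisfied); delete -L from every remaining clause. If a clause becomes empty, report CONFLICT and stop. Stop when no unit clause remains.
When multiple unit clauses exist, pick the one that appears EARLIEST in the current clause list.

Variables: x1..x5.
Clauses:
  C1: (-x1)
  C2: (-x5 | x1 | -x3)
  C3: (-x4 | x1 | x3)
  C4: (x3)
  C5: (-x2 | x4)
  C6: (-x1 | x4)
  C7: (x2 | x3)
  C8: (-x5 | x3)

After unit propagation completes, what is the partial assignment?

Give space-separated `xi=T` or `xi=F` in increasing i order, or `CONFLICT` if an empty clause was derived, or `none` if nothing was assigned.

Answer: x1=F x3=T x5=F

Derivation:
unit clause [-1] forces x1=F; simplify:
  drop 1 from [-5, 1, -3] -> [-5, -3]
  drop 1 from [-4, 1, 3] -> [-4, 3]
  satisfied 2 clause(s); 6 remain; assigned so far: [1]
unit clause [3] forces x3=T; simplify:
  drop -3 from [-5, -3] -> [-5]
  satisfied 4 clause(s); 2 remain; assigned so far: [1, 3]
unit clause [-5] forces x5=F; simplify:
  satisfied 1 clause(s); 1 remain; assigned so far: [1, 3, 5]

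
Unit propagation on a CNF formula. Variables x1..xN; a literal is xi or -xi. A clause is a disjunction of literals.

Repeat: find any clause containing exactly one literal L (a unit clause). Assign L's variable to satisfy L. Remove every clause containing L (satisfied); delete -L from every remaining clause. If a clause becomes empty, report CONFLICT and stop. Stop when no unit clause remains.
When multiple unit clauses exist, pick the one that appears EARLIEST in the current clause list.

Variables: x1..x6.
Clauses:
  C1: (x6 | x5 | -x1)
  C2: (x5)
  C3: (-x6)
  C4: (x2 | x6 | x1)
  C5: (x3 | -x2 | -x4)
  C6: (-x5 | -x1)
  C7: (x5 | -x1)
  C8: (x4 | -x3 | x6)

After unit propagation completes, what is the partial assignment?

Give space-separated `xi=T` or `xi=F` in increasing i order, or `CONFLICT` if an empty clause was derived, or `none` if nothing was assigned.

Answer: x1=F x2=T x5=T x6=F

Derivation:
unit clause [5] forces x5=T; simplify:
  drop -5 from [-5, -1] -> [-1]
  satisfied 3 clause(s); 5 remain; assigned so far: [5]
unit clause [-6] forces x6=F; simplify:
  drop 6 from [2, 6, 1] -> [2, 1]
  drop 6 from [4, -3, 6] -> [4, -3]
  satisfied 1 clause(s); 4 remain; assigned so far: [5, 6]
unit clause [-1] forces x1=F; simplify:
  drop 1 from [2, 1] -> [2]
  satisfied 1 clause(s); 3 remain; assigned so far: [1, 5, 6]
unit clause [2] forces x2=T; simplify:
  drop -2 from [3, -2, -4] -> [3, -4]
  satisfied 1 clause(s); 2 remain; assigned so far: [1, 2, 5, 6]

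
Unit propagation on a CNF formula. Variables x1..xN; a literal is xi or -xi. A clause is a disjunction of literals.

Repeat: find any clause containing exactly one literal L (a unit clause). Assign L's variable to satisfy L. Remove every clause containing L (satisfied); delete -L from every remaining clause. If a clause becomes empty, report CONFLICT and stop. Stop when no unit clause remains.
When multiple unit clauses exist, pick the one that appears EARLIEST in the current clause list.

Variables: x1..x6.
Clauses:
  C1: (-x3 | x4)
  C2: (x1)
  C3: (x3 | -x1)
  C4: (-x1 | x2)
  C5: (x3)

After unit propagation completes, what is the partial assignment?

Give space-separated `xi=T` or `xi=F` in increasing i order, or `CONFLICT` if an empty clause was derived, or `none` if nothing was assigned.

unit clause [1] forces x1=T; simplify:
  drop -1 from [3, -1] -> [3]
  drop -1 from [-1, 2] -> [2]
  satisfied 1 clause(s); 4 remain; assigned so far: [1]
unit clause [3] forces x3=T; simplify:
  drop -3 from [-3, 4] -> [4]
  satisfied 2 clause(s); 2 remain; assigned so far: [1, 3]
unit clause [4] forces x4=T; simplify:
  satisfied 1 clause(s); 1 remain; assigned so far: [1, 3, 4]
unit clause [2] forces x2=T; simplify:
  satisfied 1 clause(s); 0 remain; assigned so far: [1, 2, 3, 4]

Answer: x1=T x2=T x3=T x4=T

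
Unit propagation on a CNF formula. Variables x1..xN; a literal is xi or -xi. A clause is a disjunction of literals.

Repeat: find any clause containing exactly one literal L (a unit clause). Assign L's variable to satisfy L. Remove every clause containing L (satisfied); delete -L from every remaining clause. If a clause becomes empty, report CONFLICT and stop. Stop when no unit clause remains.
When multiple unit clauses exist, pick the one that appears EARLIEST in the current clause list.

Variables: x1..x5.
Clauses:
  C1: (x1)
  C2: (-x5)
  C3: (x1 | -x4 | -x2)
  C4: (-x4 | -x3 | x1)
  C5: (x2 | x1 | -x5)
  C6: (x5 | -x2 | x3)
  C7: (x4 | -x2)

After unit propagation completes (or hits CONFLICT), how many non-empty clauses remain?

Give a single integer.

Answer: 2

Derivation:
unit clause [1] forces x1=T; simplify:
  satisfied 4 clause(s); 3 remain; assigned so far: [1]
unit clause [-5] forces x5=F; simplify:
  drop 5 from [5, -2, 3] -> [-2, 3]
  satisfied 1 clause(s); 2 remain; assigned so far: [1, 5]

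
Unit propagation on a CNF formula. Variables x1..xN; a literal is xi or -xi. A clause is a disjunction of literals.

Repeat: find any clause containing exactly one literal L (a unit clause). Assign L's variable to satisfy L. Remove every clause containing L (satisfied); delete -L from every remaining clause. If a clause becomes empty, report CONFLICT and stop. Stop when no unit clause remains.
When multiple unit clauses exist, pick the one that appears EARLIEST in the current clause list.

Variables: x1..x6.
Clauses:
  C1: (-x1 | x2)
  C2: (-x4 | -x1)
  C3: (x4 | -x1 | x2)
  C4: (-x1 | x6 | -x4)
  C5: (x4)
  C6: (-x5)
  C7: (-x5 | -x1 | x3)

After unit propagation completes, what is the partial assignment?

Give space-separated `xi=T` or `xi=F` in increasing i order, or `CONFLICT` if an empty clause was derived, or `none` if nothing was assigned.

Answer: x1=F x4=T x5=F

Derivation:
unit clause [4] forces x4=T; simplify:
  drop -4 from [-4, -1] -> [-1]
  drop -4 from [-1, 6, -4] -> [-1, 6]
  satisfied 2 clause(s); 5 remain; assigned so far: [4]
unit clause [-1] forces x1=F; simplify:
  satisfied 4 clause(s); 1 remain; assigned so far: [1, 4]
unit clause [-5] forces x5=F; simplify:
  satisfied 1 clause(s); 0 remain; assigned so far: [1, 4, 5]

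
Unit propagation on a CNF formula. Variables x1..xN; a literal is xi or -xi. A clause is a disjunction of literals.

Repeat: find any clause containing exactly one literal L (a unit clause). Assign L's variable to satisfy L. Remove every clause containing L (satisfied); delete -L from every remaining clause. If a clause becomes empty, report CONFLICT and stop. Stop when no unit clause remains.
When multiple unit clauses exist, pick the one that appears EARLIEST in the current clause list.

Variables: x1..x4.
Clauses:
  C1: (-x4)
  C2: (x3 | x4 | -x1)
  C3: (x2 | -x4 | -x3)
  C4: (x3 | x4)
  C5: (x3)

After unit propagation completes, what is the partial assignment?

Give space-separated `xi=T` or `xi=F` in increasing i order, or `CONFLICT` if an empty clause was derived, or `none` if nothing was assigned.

unit clause [-4] forces x4=F; simplify:
  drop 4 from [3, 4, -1] -> [3, -1]
  drop 4 from [3, 4] -> [3]
  satisfied 2 clause(s); 3 remain; assigned so far: [4]
unit clause [3] forces x3=T; simplify:
  satisfied 3 clause(s); 0 remain; assigned so far: [3, 4]

Answer: x3=T x4=F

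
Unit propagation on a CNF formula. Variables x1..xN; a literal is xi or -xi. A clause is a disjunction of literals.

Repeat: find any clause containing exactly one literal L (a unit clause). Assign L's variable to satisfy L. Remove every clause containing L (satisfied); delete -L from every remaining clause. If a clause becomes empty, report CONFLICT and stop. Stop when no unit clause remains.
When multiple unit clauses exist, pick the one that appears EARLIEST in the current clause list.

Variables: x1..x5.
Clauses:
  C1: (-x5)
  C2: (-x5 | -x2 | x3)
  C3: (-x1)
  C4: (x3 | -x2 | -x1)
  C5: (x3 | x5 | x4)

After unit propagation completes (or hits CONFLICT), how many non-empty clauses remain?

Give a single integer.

Answer: 1

Derivation:
unit clause [-5] forces x5=F; simplify:
  drop 5 from [3, 5, 4] -> [3, 4]
  satisfied 2 clause(s); 3 remain; assigned so far: [5]
unit clause [-1] forces x1=F; simplify:
  satisfied 2 clause(s); 1 remain; assigned so far: [1, 5]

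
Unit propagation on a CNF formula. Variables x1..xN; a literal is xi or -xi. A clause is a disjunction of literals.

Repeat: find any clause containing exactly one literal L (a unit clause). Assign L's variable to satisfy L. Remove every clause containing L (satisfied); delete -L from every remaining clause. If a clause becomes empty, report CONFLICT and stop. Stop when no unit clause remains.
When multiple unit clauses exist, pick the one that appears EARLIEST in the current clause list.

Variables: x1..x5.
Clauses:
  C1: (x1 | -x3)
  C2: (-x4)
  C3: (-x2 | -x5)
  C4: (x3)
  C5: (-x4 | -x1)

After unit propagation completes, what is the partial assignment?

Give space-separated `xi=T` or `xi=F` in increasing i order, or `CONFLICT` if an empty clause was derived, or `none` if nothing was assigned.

unit clause [-4] forces x4=F; simplify:
  satisfied 2 clause(s); 3 remain; assigned so far: [4]
unit clause [3] forces x3=T; simplify:
  drop -3 from [1, -3] -> [1]
  satisfied 1 clause(s); 2 remain; assigned so far: [3, 4]
unit clause [1] forces x1=T; simplify:
  satisfied 1 clause(s); 1 remain; assigned so far: [1, 3, 4]

Answer: x1=T x3=T x4=F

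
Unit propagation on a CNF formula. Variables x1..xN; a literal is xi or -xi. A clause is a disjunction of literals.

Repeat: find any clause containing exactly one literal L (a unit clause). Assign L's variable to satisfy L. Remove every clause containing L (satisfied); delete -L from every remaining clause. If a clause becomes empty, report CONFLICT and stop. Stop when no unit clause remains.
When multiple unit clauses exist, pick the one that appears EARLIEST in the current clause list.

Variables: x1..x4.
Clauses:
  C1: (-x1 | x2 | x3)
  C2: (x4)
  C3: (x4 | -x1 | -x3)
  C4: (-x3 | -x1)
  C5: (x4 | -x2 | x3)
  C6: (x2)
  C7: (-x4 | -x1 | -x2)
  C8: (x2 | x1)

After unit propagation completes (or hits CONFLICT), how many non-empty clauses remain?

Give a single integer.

unit clause [4] forces x4=T; simplify:
  drop -4 from [-4, -1, -2] -> [-1, -2]
  satisfied 3 clause(s); 5 remain; assigned so far: [4]
unit clause [2] forces x2=T; simplify:
  drop -2 from [-1, -2] -> [-1]
  satisfied 3 clause(s); 2 remain; assigned so far: [2, 4]
unit clause [-1] forces x1=F; simplify:
  satisfied 2 clause(s); 0 remain; assigned so far: [1, 2, 4]

Answer: 0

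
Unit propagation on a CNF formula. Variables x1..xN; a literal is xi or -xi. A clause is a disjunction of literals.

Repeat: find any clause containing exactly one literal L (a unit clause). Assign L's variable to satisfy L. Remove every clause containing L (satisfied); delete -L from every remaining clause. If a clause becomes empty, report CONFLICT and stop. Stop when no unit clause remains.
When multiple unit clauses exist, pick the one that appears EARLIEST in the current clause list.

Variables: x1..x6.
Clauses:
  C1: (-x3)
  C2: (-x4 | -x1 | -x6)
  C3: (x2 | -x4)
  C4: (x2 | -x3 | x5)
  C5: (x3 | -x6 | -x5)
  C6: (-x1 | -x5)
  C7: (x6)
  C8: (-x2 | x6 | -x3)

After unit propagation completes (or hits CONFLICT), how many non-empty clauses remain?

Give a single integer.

Answer: 2

Derivation:
unit clause [-3] forces x3=F; simplify:
  drop 3 from [3, -6, -5] -> [-6, -5]
  satisfied 3 clause(s); 5 remain; assigned so far: [3]
unit clause [6] forces x6=T; simplify:
  drop -6 from [-4, -1, -6] -> [-4, -1]
  drop -6 from [-6, -5] -> [-5]
  satisfied 1 clause(s); 4 remain; assigned so far: [3, 6]
unit clause [-5] forces x5=F; simplify:
  satisfied 2 clause(s); 2 remain; assigned so far: [3, 5, 6]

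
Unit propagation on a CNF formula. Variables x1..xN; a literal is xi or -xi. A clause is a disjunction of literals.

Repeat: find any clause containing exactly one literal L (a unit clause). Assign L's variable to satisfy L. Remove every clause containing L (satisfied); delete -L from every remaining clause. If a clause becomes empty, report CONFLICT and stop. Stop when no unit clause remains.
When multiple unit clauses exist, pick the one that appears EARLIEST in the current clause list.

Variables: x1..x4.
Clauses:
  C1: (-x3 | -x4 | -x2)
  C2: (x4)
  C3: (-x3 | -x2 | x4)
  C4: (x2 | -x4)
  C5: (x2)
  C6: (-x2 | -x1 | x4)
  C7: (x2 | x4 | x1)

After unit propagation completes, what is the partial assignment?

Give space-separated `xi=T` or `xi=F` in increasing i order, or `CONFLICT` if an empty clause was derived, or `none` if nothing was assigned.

unit clause [4] forces x4=T; simplify:
  drop -4 from [-3, -4, -2] -> [-3, -2]
  drop -4 from [2, -4] -> [2]
  satisfied 4 clause(s); 3 remain; assigned so far: [4]
unit clause [2] forces x2=T; simplify:
  drop -2 from [-3, -2] -> [-3]
  satisfied 2 clause(s); 1 remain; assigned so far: [2, 4]
unit clause [-3] forces x3=F; simplify:
  satisfied 1 clause(s); 0 remain; assigned so far: [2, 3, 4]

Answer: x2=T x3=F x4=T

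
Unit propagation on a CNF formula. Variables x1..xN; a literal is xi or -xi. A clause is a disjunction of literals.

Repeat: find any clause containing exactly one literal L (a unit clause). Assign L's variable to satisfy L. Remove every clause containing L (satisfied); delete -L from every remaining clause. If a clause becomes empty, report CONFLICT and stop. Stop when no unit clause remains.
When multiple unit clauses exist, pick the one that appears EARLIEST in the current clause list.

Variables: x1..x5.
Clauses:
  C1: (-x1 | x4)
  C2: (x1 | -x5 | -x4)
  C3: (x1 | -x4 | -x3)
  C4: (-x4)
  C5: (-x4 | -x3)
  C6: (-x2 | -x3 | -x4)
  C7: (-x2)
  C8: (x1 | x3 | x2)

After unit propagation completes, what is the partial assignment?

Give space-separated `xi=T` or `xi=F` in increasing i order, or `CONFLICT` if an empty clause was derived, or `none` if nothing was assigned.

Answer: x1=F x2=F x3=T x4=F

Derivation:
unit clause [-4] forces x4=F; simplify:
  drop 4 from [-1, 4] -> [-1]
  satisfied 5 clause(s); 3 remain; assigned so far: [4]
unit clause [-1] forces x1=F; simplify:
  drop 1 from [1, 3, 2] -> [3, 2]
  satisfied 1 clause(s); 2 remain; assigned so far: [1, 4]
unit clause [-2] forces x2=F; simplify:
  drop 2 from [3, 2] -> [3]
  satisfied 1 clause(s); 1 remain; assigned so far: [1, 2, 4]
unit clause [3] forces x3=T; simplify:
  satisfied 1 clause(s); 0 remain; assigned so far: [1, 2, 3, 4]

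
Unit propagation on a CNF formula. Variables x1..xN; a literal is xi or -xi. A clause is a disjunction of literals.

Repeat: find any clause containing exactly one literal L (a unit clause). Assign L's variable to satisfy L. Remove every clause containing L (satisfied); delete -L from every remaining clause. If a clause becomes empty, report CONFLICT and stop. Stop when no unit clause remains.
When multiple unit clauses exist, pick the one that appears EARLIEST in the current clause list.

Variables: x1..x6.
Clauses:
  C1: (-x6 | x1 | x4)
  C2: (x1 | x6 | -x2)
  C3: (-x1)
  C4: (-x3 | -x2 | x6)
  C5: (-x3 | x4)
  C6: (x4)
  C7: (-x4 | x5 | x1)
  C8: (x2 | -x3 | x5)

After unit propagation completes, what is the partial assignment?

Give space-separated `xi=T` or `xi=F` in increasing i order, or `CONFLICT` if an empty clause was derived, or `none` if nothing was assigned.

Answer: x1=F x4=T x5=T

Derivation:
unit clause [-1] forces x1=F; simplify:
  drop 1 from [-6, 1, 4] -> [-6, 4]
  drop 1 from [1, 6, -2] -> [6, -2]
  drop 1 from [-4, 5, 1] -> [-4, 5]
  satisfied 1 clause(s); 7 remain; assigned so far: [1]
unit clause [4] forces x4=T; simplify:
  drop -4 from [-4, 5] -> [5]
  satisfied 3 clause(s); 4 remain; assigned so far: [1, 4]
unit clause [5] forces x5=T; simplify:
  satisfied 2 clause(s); 2 remain; assigned so far: [1, 4, 5]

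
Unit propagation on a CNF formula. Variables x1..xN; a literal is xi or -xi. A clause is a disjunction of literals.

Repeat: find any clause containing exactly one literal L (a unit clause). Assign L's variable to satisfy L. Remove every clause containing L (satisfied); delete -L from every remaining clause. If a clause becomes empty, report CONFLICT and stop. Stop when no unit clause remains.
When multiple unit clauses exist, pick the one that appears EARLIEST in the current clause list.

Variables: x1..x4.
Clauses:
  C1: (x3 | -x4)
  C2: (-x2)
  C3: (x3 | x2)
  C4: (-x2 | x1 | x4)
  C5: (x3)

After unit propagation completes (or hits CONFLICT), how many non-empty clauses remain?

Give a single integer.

Answer: 0

Derivation:
unit clause [-2] forces x2=F; simplify:
  drop 2 from [3, 2] -> [3]
  satisfied 2 clause(s); 3 remain; assigned so far: [2]
unit clause [3] forces x3=T; simplify:
  satisfied 3 clause(s); 0 remain; assigned so far: [2, 3]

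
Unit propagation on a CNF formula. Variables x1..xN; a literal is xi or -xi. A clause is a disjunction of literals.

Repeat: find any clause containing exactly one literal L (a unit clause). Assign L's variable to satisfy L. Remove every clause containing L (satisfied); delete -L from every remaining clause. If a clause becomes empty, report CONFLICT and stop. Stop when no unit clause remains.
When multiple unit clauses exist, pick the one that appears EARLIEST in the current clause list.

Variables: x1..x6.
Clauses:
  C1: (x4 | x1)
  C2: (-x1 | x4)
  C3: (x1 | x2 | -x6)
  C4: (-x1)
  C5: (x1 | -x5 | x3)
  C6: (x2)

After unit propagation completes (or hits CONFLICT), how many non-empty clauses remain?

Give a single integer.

Answer: 1

Derivation:
unit clause [-1] forces x1=F; simplify:
  drop 1 from [4, 1] -> [4]
  drop 1 from [1, 2, -6] -> [2, -6]
  drop 1 from [1, -5, 3] -> [-5, 3]
  satisfied 2 clause(s); 4 remain; assigned so far: [1]
unit clause [4] forces x4=T; simplify:
  satisfied 1 clause(s); 3 remain; assigned so far: [1, 4]
unit clause [2] forces x2=T; simplify:
  satisfied 2 clause(s); 1 remain; assigned so far: [1, 2, 4]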